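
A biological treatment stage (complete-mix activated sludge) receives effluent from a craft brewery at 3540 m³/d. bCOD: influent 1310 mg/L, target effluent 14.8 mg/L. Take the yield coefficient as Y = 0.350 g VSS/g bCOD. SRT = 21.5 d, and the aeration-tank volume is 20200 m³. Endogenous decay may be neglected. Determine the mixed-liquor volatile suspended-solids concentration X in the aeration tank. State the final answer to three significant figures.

X ≈ 1710 mg/L

X = Y·Q·ΔS·θ_c / V = 0.350 × 3540 × (1310 − 14.8) × 21.5 / 20200 = 1708 mg/L.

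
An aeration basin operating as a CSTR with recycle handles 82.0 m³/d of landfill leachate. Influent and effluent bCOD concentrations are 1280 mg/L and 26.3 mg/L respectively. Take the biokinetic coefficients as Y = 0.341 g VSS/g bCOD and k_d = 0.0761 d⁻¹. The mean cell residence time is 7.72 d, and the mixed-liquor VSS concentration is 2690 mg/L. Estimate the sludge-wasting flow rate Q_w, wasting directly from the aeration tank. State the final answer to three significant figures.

Q_w ≈ 8.21 m³/d

From the SRT design equation V = Y Q (S₀−S) θ_c / [X (1 + k_d θ_c)] = 0.341 × 82.0 × (1280 − 26.3) × 7.72 / [2690 × (1 + 0.0761 × 7.72)] = 2.71×10^5 / 4270 = 63.37 m³.
Wasting from the aeration tank: Q_w = V / θ_c = 63.37 / 7.72 = 8.209 m³/d.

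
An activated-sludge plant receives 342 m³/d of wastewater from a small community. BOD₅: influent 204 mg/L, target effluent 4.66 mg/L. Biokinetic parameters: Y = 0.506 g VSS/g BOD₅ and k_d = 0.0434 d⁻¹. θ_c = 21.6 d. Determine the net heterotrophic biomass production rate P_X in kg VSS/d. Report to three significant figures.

Observed yield with endogenous decay: Y_obs = Y / (1 + k_d·θ_c) = 0.506 / (1 + 0.0434 × 21.6) = 0.506 / 1.937 = 0.2612 g VSS/g BOD₅.
Q·(S₀ − S) = 342 × (204 − 4.66) × 10⁻³ = 68.17 kg/d removed.
Biomass produced: P_X = Y_obs·Q·ΔS = 0.2612 × 68.17 ≈ 17.81 kg VSS/d.

P_X ≈ 17.8 kg VSS/d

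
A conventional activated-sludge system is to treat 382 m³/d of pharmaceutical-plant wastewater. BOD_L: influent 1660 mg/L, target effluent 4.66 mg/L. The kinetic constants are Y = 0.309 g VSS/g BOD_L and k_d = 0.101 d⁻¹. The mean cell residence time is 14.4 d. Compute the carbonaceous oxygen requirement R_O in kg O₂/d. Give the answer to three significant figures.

R_O ≈ 519 kg O₂/d

Y_obs = Y / (1 + k_d θ_c) = 0.309 / (1 + 0.101 × 14.4) = 0.309 / 2.454 = 0.1259.
Q·(S₀ − S) = 382 × (1660 − 4.66) × 10⁻³ = 632.3 kg/d removed.
Biomass synthesised: P_X = Y_obs × 632.3 = 79.61 kg VSS/d.
R_O = Q·(S₀ − S) − 1.42·P_X = 632.3 − 1.42 × 79.61 = 519.3 kg O₂/d.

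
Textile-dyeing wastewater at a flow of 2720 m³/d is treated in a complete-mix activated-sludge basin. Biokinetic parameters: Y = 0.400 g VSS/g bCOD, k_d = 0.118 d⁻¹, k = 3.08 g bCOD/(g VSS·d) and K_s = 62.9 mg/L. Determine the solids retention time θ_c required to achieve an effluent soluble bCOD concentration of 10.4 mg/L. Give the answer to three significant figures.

θ_c ≈ 17.6 d

Specific growth rate at S = 10.4 mg/L: μ = YkS/(K_s+S) = 0.400·3.08·10.4/(62.9+10.4) = 0.1748 d⁻¹.
Then 1/θ_c = μ − k_d = 0.1748 − 0.118 = 0.05680 d⁻¹, giving θ_c = 17.61 d.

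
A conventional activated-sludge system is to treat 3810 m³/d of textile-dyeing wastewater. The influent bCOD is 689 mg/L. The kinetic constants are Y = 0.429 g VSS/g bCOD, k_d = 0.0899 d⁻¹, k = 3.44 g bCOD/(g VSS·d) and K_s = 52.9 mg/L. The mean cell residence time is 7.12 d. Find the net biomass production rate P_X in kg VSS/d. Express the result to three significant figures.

For a completely mixed reactor with recycle the Lawrence–McCarty relation gives S = K_s·(1 + k_d·θ_c) / [θ_c·(Y·k − k_d) − 1] = 52.9 × (1 + 0.0899 × 7.12) / [7.12 × (0.429 × 3.44 − 0.0899) − 1] = 86.76 / 8.867 = 9.784 mg/L.
Y_obs = Y / (1 + k_d θ_c) = 0.429 / (1 + 0.0899 × 7.12) = 0.429 / 1.640 = 0.2616.
Q·(S₀ − S) = 3810 × (689 − 9.78) × 10⁻³ = 2588 kg/d removed.
So the net sludge growth is P_X = 0.2616 × 2588 = 676.9 kg VSS/d.

P_X ≈ 677 kg VSS/d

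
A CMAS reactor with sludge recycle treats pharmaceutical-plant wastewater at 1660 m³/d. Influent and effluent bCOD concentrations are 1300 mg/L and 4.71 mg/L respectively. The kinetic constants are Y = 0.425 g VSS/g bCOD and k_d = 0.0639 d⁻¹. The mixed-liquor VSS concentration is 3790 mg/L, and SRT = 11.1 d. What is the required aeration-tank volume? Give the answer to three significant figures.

V ≈ 1570 m³

Steady-state biomass mass balance: V·X·(1 + k_d·θ_c) = Y·Q·(S₀ − S)·θ_c, so V = 0.425 × 1660 × (1300 − 4.71) × 11.1 / [3790 × (1 + 0.0639 × 11.1)] = 1.01×10^7 / 6478 = 1566 m³.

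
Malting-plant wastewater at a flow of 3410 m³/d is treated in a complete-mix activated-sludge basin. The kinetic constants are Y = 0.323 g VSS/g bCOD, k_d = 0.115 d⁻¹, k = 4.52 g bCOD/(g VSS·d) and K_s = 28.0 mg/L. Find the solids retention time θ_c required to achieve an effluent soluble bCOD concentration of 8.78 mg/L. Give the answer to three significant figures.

From 1/θ_c = Y·k·S/(K_s + S) − k_d: Y·k·S/(K_s+S) = 0.323 × 4.52 × 8.78 / (28.0 + 8.78) = 0.3485 d⁻¹.
1/θ_c = 0.3485 − 0.115 = 0.2335 d⁻¹, so θ_c = 4.282 d.

θ_c ≈ 4.28 d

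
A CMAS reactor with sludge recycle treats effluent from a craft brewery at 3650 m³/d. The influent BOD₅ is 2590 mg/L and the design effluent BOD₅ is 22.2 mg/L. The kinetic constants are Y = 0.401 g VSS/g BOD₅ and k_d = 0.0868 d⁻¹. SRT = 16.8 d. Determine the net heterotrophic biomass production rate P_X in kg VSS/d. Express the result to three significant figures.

Y_obs = Y / (1 + k_d θ_c) = 0.401 / (1 + 0.0868 × 16.8) = 0.401 / 2.458 = 0.1631.
Substrate removed = Q·(S₀ − S) = 3650 m³/d × (2590 − 22.2) g/m³ = 9.37×10^6 g/d = 9372 kg/d.
Net biomass production P_X = Y_obs × Q·(S₀ − S) = 0.1631 × 9372 = 1529 kg VSS/d.

P_X ≈ 1530 kg VSS/d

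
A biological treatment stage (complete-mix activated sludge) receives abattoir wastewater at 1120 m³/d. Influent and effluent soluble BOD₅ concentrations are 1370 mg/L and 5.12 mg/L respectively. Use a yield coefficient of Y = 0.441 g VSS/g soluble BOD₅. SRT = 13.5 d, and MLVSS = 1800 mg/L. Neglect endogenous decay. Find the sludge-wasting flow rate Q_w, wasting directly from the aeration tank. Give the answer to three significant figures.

Q_w ≈ 375 m³/d

With k_d = 0 the design equation reduces to V = Y Q (S₀−S) θ_c / X = 0.441 × 1120 × (1370 − 5.12) × 13.5 / 1800 = 5056 m³.
Wasting from the aeration tank: Q_w = V / θ_c = 5056 / 13.5 = 374.5 m³/d.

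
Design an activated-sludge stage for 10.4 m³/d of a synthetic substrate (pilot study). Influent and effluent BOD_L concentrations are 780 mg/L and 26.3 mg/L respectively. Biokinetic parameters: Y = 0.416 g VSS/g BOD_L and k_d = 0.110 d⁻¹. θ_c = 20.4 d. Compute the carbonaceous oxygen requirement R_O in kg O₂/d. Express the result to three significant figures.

R_O ≈ 6.41 kg O₂/d

Correct the yield for decay: Y_obs = Y/(1 + k_d θ_c) = 0.416 / (1 + 0.110 × 20.4) = 0.416 / 3.244 = 0.1282.
ΔS = 780 − 26.3 = 753.7 mg/L, so the substrate removal rate is 10.4 × 753.7/1000 = 7.838 kg BOD_L/d.
Net sludge production P_X = 0.1282 × 7.838 = 1.005 kg VSS/d.
Carbonaceous O₂ demand = substrate oxidised − cell-mass equivalent = 7.838 − 1.42 × 1.005 = 6.411 kg O₂/d.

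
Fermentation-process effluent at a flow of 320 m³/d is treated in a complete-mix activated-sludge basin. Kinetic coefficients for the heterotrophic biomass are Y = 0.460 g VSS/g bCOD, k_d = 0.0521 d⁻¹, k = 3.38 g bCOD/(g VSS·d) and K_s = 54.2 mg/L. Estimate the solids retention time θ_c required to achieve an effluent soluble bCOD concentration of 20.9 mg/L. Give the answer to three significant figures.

At the target effluent, Y k S/(K_s+S) = 0.460×3.38×20.9/75.10 = 0.4327 d⁻¹.
Then 1/θ_c = μ − k_d = 0.4327 − 0.0521 = 0.3806 d⁻¹, giving θ_c = 2.627 d.

θ_c ≈ 2.63 d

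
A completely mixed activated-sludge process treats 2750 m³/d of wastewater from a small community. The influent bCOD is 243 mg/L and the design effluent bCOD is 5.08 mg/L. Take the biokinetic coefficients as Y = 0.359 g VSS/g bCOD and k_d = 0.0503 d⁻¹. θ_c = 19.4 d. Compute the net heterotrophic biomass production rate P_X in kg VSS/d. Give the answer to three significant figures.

P_X ≈ 119 kg VSS/d

Y_obs = Y / (1 + k_d θ_c) = 0.359 / (1 + 0.0503 × 19.4) = 0.359 / 1.976 = 0.1817.
Q·(S₀ − S) = 2750 × (243 − 5.08) × 10⁻³ = 654.3 kg/d removed.
P_X = Y_obs · Q(S₀ − S) = 0.1817 × 654.3 = 118.9 kg VSS/d.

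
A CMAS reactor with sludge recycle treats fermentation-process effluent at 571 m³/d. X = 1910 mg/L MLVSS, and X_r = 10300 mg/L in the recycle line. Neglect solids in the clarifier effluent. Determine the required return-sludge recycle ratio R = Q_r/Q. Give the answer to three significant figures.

R = Q_r/Q = X/(X_r − X) = 1910 / (10300 − 1910) = 0.2277.

R ≈ 0.228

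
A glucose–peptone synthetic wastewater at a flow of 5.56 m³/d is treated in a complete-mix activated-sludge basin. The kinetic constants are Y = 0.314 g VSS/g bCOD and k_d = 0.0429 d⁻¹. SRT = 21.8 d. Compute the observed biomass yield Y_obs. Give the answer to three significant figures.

Correct the yield for decay: Y_obs = Y/(1 + k_d θ_c) = 0.314 / (1 + 0.0429 × 21.8) = 0.314 / 1.935 = 0.1623.

Y_obs ≈ 0.162 g VSS/g bCOD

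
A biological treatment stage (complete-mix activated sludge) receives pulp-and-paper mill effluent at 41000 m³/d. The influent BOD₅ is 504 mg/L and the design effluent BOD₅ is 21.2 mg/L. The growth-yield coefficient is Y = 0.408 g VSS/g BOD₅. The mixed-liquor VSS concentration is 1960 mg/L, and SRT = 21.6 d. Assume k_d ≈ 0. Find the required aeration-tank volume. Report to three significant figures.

Biomass mass balance (decay neglected): V·X = Y·Q·(S₀ − S)·θ_c, so V = 0.408 × 41000 × (504 − 21.2) × 21.6 / 1960 = 89004 m³.

V ≈ 89000 m³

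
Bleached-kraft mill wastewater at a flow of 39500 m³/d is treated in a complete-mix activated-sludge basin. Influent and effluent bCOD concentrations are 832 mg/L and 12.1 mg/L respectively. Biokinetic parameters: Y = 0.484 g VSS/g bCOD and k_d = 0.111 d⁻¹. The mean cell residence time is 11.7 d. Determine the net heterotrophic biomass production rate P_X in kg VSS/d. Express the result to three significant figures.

P_X ≈ 6820 kg VSS/d

Observed yield with endogenous decay: Y_obs = Y / (1 + k_d·θ_c) = 0.484 / (1 + 0.111 × 11.7) = 0.484 / 2.299 = 0.2106 g VSS/g bCOD.
ΔS = 832 − 12.1 = 819.9 mg/L, so the substrate removal rate is 39500 × 819.9/1000 = 32386 kg bCOD/d.
Biomass produced: P_X = Y_obs·Q·ΔS = 0.2106 × 32386 ≈ 6819 kg VSS/d.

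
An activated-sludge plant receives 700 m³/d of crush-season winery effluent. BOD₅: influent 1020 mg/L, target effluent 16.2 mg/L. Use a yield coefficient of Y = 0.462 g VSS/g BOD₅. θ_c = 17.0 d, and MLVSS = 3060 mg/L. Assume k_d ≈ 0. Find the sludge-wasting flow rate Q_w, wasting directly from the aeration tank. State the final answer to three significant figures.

Q_w ≈ 106 m³/d

With k_d = 0 the design equation reduces to V = Y Q (S₀−S) θ_c / X = 0.462 × 700 × (1020 − 16.2) × 17.0 / 3060 = 1803 m³.
For wasting at MLVSS concentration, Q_w = V/θ_c = 1803/17.0 = 106.1 m³/d.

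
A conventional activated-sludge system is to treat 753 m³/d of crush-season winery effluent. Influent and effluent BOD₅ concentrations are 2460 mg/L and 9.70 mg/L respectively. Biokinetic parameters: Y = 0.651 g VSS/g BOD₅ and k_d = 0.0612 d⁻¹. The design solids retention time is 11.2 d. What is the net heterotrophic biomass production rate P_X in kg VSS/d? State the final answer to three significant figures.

Correct the yield for decay: Y_obs = Y/(1 + k_d θ_c) = 0.651 / (1 + 0.0612 × 11.2) = 0.651 / 1.685 = 0.3862.
ΔS = 2460 − 9.70 = 2450 mg/L, so the substrate removal rate is 753 × 2450/1000 = 1845 kg BOD₅/d.
P_X = Y_obs · Q(S₀ − S) = 0.3862 × 1845 = 712.7 kg VSS/d.

P_X ≈ 713 kg VSS/d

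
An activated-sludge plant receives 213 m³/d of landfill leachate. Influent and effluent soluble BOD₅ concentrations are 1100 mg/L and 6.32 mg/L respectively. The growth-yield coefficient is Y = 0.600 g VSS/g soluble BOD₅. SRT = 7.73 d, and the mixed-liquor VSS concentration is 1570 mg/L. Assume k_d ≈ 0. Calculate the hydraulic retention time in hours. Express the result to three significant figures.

V·X = Y·Q·ΔS·θ_c gives V = 0.600 × 213 × (1100 − 6.32) × 7.73 / 1570 = 688.2 m³.
Hydraulic retention time τ = V/Q = 688.2 / 213 = 3.231 d = 77.54 h.

τ ≈ 77.5 h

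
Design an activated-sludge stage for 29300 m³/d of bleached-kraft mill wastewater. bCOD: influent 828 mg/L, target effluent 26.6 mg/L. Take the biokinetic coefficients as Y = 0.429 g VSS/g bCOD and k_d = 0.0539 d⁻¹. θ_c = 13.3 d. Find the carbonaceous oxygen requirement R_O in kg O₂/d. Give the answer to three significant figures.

Correct the yield for decay: Y_obs = Y/(1 + k_d θ_c) = 0.429 / (1 + 0.0539 × 13.3) = 0.429 / 1.717 = 0.2499.
ΔS = 828 − 26.6 = 801.4 mg/L, so the substrate removal rate is 29300 × 801.4/1000 = 23481 kg bCOD/d.
P_X = Y_obs·Q·(S₀ − S) = 0.2499 × 23481 = 5867 kg VSS/d.
R_O = Q·(S₀ − S) − 1.42·P_X = 23481 − 1.42 × 5867 = 15149 kg O₂/d.

R_O ≈ 15100 kg O₂/d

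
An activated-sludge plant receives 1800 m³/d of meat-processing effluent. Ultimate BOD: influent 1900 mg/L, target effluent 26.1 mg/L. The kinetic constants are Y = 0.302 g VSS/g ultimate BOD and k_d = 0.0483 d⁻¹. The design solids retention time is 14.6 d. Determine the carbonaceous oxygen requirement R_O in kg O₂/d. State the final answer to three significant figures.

Y_obs = Y / (1 + k_d θ_c) = 0.302 / (1 + 0.0483 × 14.6) = 0.302 / 1.705 = 0.1771.
Mass of ultimate BOD removed per day: Q(S₀ − S) = 1800 × 1874 g/m³ = 3373 kg/d.
P_X = Y_obs·Q·(S₀ − S) = 0.1771 × 3373 = 597.4 kg VSS/d.
R_O = Q·ΔS − 1.42 P_X = 3373 − 848.3 = 2525 kg O₂/d.

R_O ≈ 2520 kg O₂/d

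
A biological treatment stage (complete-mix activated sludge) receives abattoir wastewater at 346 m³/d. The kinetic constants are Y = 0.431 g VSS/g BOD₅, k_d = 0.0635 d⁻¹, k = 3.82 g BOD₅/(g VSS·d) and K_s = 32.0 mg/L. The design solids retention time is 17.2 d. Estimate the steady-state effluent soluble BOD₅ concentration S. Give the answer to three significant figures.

S ≈ 2.55 mg/L

For a completely mixed reactor with recycle the Lawrence–McCarty relation gives S = K_s·(1 + k_d·θ_c) / [θ_c·(Y·k − k_d) − 1] = 32.0 × (1 + 0.0635 × 17.2) / [17.2 × (0.431 × 3.82 − 0.0635) − 1] = 66.95 / 26.23 = 2.553 mg/L.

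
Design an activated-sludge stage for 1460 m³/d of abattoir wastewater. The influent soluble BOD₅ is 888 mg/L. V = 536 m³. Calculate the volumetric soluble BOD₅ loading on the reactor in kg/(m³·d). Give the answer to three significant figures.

Volumetric loading L_v = Q·S₀ / V = 1460 × 888 g/m³ / 536.0 m³ = 2419 g/(m³·d) = 2.419 kg soluble BOD₅/(m³·d).

L_v ≈ 2.42 kg soluble BOD₅/(m³·d)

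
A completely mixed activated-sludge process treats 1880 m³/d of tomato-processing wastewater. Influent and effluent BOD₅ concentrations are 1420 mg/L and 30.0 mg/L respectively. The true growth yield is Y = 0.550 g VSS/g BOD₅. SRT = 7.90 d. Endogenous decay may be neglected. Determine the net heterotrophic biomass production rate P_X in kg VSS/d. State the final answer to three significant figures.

P_X ≈ 1440 kg VSS/d

No decay correction is needed, so Y_obs = Y = 0.550.
Substrate removed = Q·(S₀ − S) = 1880 m³/d × (1420 − 30.0) g/m³ = 2.61×10^6 g/d = 2613 kg/d.
So the net sludge growth is P_X = 0.5500 × 2613 = 1437 kg VSS/d.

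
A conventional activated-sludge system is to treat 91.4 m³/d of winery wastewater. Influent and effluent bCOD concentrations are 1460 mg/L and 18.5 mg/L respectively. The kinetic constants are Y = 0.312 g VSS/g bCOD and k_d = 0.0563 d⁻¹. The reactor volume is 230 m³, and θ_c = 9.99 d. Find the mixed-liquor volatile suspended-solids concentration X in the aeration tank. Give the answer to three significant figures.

Solving the biomass balance for X: X = Y Q (S₀−S) θ_c / [V (1+k_d θ_c)] = 0.312 × 91.4 × (1460 − 18.5) × 9.99 / [230 × (1 + 0.0563 × 9.99)] = 1143 mg/L.

X ≈ 1140 mg/L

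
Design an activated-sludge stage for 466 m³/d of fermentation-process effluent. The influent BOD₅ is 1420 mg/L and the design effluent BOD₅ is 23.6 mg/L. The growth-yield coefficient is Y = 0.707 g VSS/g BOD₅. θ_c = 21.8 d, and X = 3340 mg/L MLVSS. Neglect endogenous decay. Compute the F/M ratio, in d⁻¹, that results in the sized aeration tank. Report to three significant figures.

With k_d = 0 the design equation reduces to V = Y Q (S₀−S) θ_c / X = 0.707 × 466 × (1420 − 23.6) × 21.8 / 3340 = 3003 m³.
F/M = Q·S₀ / (V·X) = 466 × 1420 / (3003 × 3340) = 0.06598 g BOD₅·(g VSS·d)⁻¹.

F/M ≈ 0.0660 d⁻¹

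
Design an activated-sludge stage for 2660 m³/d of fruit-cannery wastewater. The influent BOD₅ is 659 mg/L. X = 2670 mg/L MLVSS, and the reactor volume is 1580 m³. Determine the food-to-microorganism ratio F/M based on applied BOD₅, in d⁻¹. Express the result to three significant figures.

F/M = Q·S₀ / (V·X) = 2660 × 659 / (1580 × 2670) = 0.4155 g BOD₅·(g VSS·d)⁻¹.

F/M ≈ 0.416 d⁻¹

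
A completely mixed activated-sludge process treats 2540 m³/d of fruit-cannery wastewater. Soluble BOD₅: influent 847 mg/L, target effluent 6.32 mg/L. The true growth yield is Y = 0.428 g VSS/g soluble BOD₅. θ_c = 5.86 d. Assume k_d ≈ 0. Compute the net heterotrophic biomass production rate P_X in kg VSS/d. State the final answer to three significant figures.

No decay correction is needed, so Y_obs = Y = 0.428.
Mass of soluble BOD₅ removed per day: Q(S₀ − S) = 2540 × 840.7 g/m³ = 2135 kg/d.
P_X = Y_obs · Q(S₀ − S) = 0.4280 × 2135 = 913.9 kg VSS/d.

P_X ≈ 914 kg VSS/d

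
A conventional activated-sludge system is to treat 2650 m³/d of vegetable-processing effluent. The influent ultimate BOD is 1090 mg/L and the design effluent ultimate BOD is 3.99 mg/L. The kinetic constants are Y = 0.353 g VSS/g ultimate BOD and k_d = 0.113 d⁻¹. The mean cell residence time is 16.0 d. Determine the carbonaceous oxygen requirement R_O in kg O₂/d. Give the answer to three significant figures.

R_O ≈ 2360 kg O₂/d

The observed yield is Y_obs = Y/(1 + k_d·θ_c) = 0.353 / (1 + 0.113 × 16.0) = 0.353 / 2.808 = 0.1257 g VSS per g ultimate BOD removed.
Q·(S₀ − S) = 2650 × (1090 − 3.99) × 10⁻³ = 2878 kg/d removed.
P_X = Y_obs·Q·(S₀ − S) = 0.1257 × 2878 = 361.8 kg VSS/d.
Carbonaceous O₂ demand = substrate oxidised − cell-mass equivalent = 2878 − 1.42 × 361.8 = 2364 kg O₂/d.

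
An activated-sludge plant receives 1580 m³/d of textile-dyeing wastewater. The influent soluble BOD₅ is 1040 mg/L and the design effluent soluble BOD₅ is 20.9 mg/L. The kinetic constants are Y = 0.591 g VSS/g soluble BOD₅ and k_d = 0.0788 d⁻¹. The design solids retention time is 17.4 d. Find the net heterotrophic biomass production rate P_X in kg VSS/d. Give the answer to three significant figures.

Observed yield with endogenous decay: Y_obs = Y / (1 + k_d·θ_c) = 0.591 / (1 + 0.0788 × 17.4) = 0.591 / 2.371 = 0.2492 g VSS/g soluble BOD₅.
ΔS = 1040 − 20.9 = 1019 mg/L, so the substrate removal rate is 1580 × 1019/1000 = 1610 kg soluble BOD₅/d.
P_X = Y_obs · Q(S₀ − S) = 0.2492 × 1610 = 401.3 kg VSS/d.

P_X ≈ 401 kg VSS/d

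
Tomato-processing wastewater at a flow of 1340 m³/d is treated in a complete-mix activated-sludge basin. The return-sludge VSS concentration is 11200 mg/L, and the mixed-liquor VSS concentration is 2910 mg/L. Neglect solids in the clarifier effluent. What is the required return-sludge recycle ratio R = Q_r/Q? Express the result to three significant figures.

R ≈ 0.351

R = Q_r/Q = X/(X_r − X) = 2910 / (11200 − 2910) = 0.3510.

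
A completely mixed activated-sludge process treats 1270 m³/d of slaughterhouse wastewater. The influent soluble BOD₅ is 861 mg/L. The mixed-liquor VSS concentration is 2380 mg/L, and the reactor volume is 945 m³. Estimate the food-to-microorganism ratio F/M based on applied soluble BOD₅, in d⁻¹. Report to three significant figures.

F/M ≈ 0.486 d⁻¹

Food-to-microorganism ratio F/M = Q S₀ / (V X) = 1270 × 861 / (945.0 × 2380) = 0.4862 d⁻¹.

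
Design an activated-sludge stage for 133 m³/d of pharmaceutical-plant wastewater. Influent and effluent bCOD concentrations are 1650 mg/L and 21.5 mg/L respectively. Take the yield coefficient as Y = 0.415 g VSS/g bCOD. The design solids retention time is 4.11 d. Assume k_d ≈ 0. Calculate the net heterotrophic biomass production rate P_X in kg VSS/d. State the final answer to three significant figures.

Since k_d ≈ 0, Y_obs = Y = 0.415 g VSS/g bCOD.
Q·(S₀ − S) = 133 × (1650 − 21.5) × 10⁻³ = 216.6 kg/d removed.
Biomass produced: P_X = Y_obs·Q·ΔS = 0.4150 × 216.6 ≈ 89.89 kg VSS/d.

P_X ≈ 89.9 kg VSS/d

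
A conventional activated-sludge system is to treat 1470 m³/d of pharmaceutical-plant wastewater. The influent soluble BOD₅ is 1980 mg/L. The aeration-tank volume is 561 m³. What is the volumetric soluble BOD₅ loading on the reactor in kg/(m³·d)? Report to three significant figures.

L_v ≈ 5.19 kg soluble BOD₅/(m³·d)

L_v = Q S₀ / V = 1470 × 1980 × 10⁻³ / 561.0 = 5.188 kg/(m³·d).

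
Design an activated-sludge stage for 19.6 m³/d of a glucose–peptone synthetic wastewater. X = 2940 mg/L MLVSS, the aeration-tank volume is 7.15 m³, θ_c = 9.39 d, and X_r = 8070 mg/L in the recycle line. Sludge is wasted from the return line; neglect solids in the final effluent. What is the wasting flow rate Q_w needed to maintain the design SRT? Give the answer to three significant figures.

Q_w ≈ 0.277 m³/d

Q_w = (V·X)/(θ_c X_r) = 7.150 × 2940 / (9.39 × 8070) = 0.2774 m³/d.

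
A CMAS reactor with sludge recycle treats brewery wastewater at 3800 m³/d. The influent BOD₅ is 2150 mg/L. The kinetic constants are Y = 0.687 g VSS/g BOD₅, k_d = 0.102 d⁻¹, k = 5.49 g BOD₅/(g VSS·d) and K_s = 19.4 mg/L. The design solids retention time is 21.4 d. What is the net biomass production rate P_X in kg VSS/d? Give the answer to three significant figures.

For a completely mixed reactor with recycle the Lawrence–McCarty relation gives S = K_s·(1 + k_d·θ_c) / [θ_c·(Y·k − k_d) − 1] = 19.4 × (1 + 0.102 × 21.4) / [21.4 × (0.687 × 5.49 − 0.102) − 1] = 61.75 / 77.53 = 0.7964 mg/L.
Correct the yield for decay: Y_obs = Y/(1 + k_d θ_c) = 0.687 / (1 + 0.102 × 21.4) = 0.687 / 3.183 = 0.2158.
Mass of BOD₅ removed per day: Q(S₀ − S) = 3800 × 2149 g/m³ = 8167 kg/d.
Biomass produced: P_X = Y_obs·Q·ΔS = 0.2158 × 8167 ≈ 1763 kg VSS/d.

P_X ≈ 1760 kg VSS/d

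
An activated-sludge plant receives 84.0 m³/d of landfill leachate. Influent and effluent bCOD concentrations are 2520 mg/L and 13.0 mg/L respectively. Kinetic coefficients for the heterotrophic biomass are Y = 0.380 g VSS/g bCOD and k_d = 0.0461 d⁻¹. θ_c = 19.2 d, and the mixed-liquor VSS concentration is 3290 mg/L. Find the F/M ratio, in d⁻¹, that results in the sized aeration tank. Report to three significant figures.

From the SRT design equation V = Y Q (S₀−S) θ_c / [X (1 + k_d θ_c)] = 0.380 × 84.0 × (2520 − 13.0) × 19.2 / [3290 × (1 + 0.0461 × 19.2)] = 1.54×10^6 / 6202 = 247.7 m³.
F/M = Q·S₀ / (V·X) = 84.0 × 2520 / (247.7 × 3290) = 0.2597 g bCOD·(g VSS·d)⁻¹.

F/M ≈ 0.260 d⁻¹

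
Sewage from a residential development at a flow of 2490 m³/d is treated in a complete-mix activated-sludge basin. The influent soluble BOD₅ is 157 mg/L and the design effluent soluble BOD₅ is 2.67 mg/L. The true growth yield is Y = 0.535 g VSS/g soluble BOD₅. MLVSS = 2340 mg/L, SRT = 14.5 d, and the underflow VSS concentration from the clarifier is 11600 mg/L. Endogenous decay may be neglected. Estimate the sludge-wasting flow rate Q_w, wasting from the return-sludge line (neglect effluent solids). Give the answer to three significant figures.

With k_d = 0 the design equation reduces to V = Y Q (S₀−S) θ_c / X = 0.535 × 2490 × (157 − 2.67) × 14.5 / 2340 = 1274 m³.
θ_c = V·X/(Q_w·X_r) when wasting from the recycle, so Q_w = V·X/(θ_c·X_r) = 1274 × 2340 / (14.5 × 11600) = 17.72 m³/d.

Q_w ≈ 17.7 m³/d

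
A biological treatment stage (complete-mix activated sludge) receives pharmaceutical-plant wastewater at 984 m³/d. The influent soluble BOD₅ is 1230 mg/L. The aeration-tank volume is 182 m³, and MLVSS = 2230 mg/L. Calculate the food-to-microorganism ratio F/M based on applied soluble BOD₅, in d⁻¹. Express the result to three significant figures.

Food-to-microorganism ratio F/M = Q S₀ / (V X) = 984 × 1230 / (182.0 × 2230) = 2.982 d⁻¹.

F/M ≈ 2.98 d⁻¹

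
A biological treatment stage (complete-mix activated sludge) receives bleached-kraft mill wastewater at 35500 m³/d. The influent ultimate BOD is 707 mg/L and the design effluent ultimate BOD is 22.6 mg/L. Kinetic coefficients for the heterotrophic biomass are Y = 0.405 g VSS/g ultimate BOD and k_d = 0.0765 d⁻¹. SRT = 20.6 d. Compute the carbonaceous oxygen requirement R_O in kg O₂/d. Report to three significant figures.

R_O ≈ 18900 kg O₂/d

Y_obs = Y / (1 + k_d θ_c) = 0.405 / (1 + 0.0765 × 20.6) = 0.405 / 2.576 = 0.1572.
ΔS = 707 − 22.6 = 684.4 mg/L, so the substrate removal rate is 35500 × 684.4/1000 = 24296 kg ultimate BOD/d.
P_X = Y_obs·Q·(S₀ − S) = 0.1572 × 24296 = 3820 kg VSS/d.
R_O = Q·ΔS − 1.42 P_X = 24296 − 5424 = 18872 kg O₂/d.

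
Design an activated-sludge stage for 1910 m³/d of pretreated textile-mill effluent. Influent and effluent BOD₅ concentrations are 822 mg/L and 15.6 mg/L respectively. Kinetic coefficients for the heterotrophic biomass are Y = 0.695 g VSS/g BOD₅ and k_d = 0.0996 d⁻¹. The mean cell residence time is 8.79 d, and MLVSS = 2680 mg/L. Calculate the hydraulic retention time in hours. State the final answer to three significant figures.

τ ≈ 23.5 h

Steady-state biomass mass balance: V·X·(1 + k_d·θ_c) = Y·Q·(S₀ − S)·θ_c, so V = 0.695 × 1910 × (822 − 15.6) × 8.79 / [2680 × (1 + 0.0996 × 8.79)] = 9.41×10^6 / 5026 = 1872 m³.
HRT = V/Q = 1872 m³ / 1910 m³·d⁻¹ = 0.9801 d × 24 = 23.52 h.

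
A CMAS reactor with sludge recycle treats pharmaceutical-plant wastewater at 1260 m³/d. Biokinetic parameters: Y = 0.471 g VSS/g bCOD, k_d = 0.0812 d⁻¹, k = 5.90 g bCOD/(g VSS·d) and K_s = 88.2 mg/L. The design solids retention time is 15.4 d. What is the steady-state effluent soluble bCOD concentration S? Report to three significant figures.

From the Monod/SRT balance for a CMAS, S = K_s·(1+k_d θ_c)/[θ_c·(Y k − k_d) − 1] = 88.2 × (1 + 0.0812 × 15.4) / [15.4 × (0.471 × 5.90 − 0.0812) − 1] = 198.5 / 40.54 = 4.896 mg/L.

S ≈ 4.90 mg/L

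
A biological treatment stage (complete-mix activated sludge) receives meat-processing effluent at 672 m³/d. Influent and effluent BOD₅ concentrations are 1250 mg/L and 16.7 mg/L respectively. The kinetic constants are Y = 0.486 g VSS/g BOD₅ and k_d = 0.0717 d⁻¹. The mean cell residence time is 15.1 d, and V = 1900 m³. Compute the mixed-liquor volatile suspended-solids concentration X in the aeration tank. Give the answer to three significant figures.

X ≈ 1540 mg/L

From V·X·(1 + k_d·θ_c) = Y·Q·(S₀ − S)·θ_c: X = 0.486 × 672 × (1250 − 16.7) × 15.1 / [1900 × (1 + 0.0717 × 15.1)] = 1537 mg/L.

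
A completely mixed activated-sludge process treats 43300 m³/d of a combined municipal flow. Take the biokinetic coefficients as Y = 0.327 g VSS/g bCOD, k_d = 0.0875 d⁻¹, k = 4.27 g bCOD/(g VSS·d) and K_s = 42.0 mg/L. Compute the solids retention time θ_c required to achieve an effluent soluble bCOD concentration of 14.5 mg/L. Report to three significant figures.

θ_c ≈ 3.69 d

Specific growth rate at S = 14.5 mg/L: μ = YkS/(K_s+S) = 0.327·4.27·14.5/(42.0+14.5) = 0.3583 d⁻¹.
1/θ_c = 0.3583 − 0.0875 = 0.2708 d⁻¹, so θ_c = 3.692 d.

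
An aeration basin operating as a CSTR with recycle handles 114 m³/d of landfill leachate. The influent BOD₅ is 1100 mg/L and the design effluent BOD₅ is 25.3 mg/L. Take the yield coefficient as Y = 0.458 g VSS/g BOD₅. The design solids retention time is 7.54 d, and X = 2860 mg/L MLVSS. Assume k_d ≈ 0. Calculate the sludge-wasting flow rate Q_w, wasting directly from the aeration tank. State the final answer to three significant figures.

Q_w ≈ 19.6 m³/d

With k_d = 0 the design equation reduces to V = Y Q (S₀−S) θ_c / X = 0.458 × 114 × (1100 − 25.3) × 7.54 / 2860 = 147.9 m³.
For wasting at MLVSS concentration, Q_w = V/θ_c = 147.9/7.54 = 19.62 m³/d.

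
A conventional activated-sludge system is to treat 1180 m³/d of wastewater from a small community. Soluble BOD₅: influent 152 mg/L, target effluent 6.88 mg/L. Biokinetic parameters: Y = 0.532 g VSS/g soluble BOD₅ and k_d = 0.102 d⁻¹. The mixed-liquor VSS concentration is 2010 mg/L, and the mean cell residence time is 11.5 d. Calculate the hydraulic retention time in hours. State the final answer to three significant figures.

τ ≈ 4.88 h

Steady-state biomass mass balance: V·X·(1 + k_d·θ_c) = Y·Q·(S₀ − S)·θ_c, so V = 0.532 × 1180 × (152 − 6.88) × 11.5 / [2010 × (1 + 0.102 × 11.5)] = 1.05×10^6 / 4368 = 239.9 m³.
τ = V/Q = 239.9/1180 = 0.2033 d, or 4.879 h.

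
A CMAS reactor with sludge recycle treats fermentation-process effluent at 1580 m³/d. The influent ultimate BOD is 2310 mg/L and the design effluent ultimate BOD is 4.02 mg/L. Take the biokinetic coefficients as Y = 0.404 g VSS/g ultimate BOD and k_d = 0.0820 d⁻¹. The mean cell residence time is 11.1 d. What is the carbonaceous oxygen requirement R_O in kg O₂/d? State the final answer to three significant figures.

Correct the yield for decay: Y_obs = Y/(1 + k_d θ_c) = 0.404 / (1 + 0.0820 × 11.1) = 0.404 / 1.910 = 0.2115.
Q·(S₀ − S) = 1580 × (2310 − 4.02) × 10⁻³ = 3643 kg/d removed.
Net sludge production P_X = 0.2115 × 3643 = 770.6 kg VSS/d.
R_O = Q·ΔS − 1.42 P_X = 3643 − 1094 = 2549 kg O₂/d.

R_O ≈ 2550 kg O₂/d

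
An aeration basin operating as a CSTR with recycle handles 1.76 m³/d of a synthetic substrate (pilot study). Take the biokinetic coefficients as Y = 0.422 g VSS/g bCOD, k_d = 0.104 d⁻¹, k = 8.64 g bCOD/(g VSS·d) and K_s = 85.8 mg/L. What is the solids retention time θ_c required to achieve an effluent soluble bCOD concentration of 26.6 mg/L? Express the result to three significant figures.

From 1/θ_c = Y·k·S/(K_s + S) − k_d: Y·k·S/(K_s+S) = 0.422 × 8.64 × 26.6 / (85.8 + 26.6) = 0.8629 d⁻¹.
θ_c = 1/(μ − k_d) = 1/(0.8629 − 0.104) = 1/0.7589 = 1.318 d.

θ_c ≈ 1.32 d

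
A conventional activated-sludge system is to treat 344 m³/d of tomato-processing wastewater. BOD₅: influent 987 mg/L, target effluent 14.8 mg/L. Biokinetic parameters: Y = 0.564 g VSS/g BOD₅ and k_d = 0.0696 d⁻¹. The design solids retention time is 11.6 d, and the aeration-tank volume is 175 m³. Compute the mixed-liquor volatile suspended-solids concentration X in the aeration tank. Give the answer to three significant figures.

X = Y·Q·ΔS·θ_c / [V·(1 + k_d θ_c)] = 0.564 × 344 × (987 − 14.8) × 11.6 / [175 × (1 + 0.0696 × 11.6)] = 6918 mg/L.

X ≈ 6920 mg/L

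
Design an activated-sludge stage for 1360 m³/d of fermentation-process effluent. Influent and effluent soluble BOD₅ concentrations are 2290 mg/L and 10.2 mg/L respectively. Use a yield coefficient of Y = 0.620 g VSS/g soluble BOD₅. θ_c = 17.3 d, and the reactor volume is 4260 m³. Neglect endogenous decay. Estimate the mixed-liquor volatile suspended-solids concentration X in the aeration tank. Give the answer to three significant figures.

From V·X = Y·Q·(S₀ − S)·θ_c (decay neglected): X = 0.620 × 1360 × (2290 − 10.2) × 17.3 / 4260 = 7807 mg/L.

X ≈ 7810 mg/L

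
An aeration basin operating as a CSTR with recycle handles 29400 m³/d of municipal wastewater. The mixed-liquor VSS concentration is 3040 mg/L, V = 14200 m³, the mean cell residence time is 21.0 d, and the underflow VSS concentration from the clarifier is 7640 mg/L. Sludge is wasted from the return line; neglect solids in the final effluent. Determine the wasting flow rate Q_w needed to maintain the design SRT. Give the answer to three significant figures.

θ_c = V·X/(Q_w·X_r) when wasting from the recycle, so Q_w = V·X/(θ_c·X_r) = 14200 × 3040 / (21.0 × 7640) = 269.1 m³/d.

Q_w ≈ 269 m³/d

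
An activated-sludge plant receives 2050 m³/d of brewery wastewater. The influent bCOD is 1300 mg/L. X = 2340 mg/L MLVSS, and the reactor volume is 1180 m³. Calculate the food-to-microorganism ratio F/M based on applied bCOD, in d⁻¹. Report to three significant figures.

F/M ≈ 0.965 d⁻¹

F/M = applied load / biomass = Q·S₀/(V·X) = 2050 × 1300 / (1180 × 2340) = 0.9652 d⁻¹.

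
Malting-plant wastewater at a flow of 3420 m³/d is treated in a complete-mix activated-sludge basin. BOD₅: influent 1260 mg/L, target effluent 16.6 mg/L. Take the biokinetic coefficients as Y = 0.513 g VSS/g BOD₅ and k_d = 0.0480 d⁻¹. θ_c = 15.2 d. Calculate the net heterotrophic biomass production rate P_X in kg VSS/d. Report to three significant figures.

P_X ≈ 1260 kg VSS/d

Observed yield with endogenous decay: Y_obs = Y / (1 + k_d·θ_c) = 0.513 / (1 + 0.0480 × 15.2) = 0.513 / 1.730 = 0.2966 g VSS/g BOD₅.
ΔS = 1260 − 16.6 = 1243 mg/L, so the substrate removal rate is 3420 × 1243/1000 = 4252 kg BOD₅/d.
Net biomass production P_X = Y_obs × Q·(S₀ − S) = 0.2966 × 4252 = 1261 kg VSS/d.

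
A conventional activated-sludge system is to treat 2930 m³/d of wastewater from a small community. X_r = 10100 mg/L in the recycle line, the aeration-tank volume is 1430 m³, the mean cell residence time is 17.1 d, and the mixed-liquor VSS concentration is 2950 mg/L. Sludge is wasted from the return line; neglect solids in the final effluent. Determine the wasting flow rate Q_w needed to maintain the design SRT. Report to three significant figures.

Q_w ≈ 24.4 m³/d

Wasting from the return line (neglecting effluent solids): Q_w = V·X / (θ_c·X_r) = 1430 × 2950 / (17.1 × 10100) = 24.43 m³/d.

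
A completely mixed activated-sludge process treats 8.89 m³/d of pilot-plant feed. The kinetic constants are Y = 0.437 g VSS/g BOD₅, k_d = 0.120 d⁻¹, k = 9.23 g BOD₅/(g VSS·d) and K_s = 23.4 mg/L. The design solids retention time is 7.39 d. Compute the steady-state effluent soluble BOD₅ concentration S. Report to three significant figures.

For a completely mixed reactor with recycle the Lawrence–McCarty relation gives S = K_s·(1 + k_d·θ_c) / [θ_c·(Y·k − k_d) − 1] = 23.4 × (1 + 0.120 × 7.39) / [7.39 × (0.437 × 9.23 − 0.120) − 1] = 44.15 / 27.92 = 1.581 mg/L.

S ≈ 1.58 mg/L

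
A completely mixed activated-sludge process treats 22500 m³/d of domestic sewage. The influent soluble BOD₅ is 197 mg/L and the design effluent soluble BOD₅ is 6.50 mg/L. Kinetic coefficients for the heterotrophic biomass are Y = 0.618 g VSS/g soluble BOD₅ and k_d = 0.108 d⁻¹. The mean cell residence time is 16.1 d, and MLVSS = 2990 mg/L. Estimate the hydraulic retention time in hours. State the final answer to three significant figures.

τ ≈ 5.56 h

From the SRT design equation V = Y Q (S₀−S) θ_c / [X (1 + k_d θ_c)] = 0.618 × 22500 × (197 − 6.50) × 16.1 / [2990 × (1 + 0.108 × 16.1)] = 4.26×10^7 / 8189 = 5208 m³.
HRT = V/Q = 5208 m³ / 22500 m³·d⁻¹ = 0.2315 d × 24 = 5.555 h.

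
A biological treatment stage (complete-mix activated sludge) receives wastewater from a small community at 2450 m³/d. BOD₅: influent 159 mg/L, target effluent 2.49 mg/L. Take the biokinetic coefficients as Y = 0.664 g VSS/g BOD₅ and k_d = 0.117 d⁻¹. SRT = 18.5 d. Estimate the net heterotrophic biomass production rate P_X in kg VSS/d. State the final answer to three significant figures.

P_X ≈ 80.5 kg VSS/d

The observed yield is Y_obs = Y/(1 + k_d·θ_c) = 0.664 / (1 + 0.117 × 18.5) = 0.664 / 3.165 = 0.2098 g VSS per g BOD₅ removed.
ΔS = 159 − 2.49 = 156.5 mg/L, so the substrate removal rate is 2450 × 156.5/1000 = 383.4 kg BOD₅/d.
Net biomass production P_X = Y_obs × Q·(S₀ − S) = 0.2098 × 383.4 = 80.46 kg VSS/d.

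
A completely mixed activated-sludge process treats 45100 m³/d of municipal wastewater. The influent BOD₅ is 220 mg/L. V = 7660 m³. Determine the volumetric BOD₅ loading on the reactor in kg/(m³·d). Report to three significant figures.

L_v ≈ 1.30 kg BOD₅/(m³·d)

Volumetric loading L_v = Q·S₀ / V = 45100 × 220 g/m³ / 7660 m³ = 1295 g/(m³·d) = 1.295 kg BOD₅/(m³·d).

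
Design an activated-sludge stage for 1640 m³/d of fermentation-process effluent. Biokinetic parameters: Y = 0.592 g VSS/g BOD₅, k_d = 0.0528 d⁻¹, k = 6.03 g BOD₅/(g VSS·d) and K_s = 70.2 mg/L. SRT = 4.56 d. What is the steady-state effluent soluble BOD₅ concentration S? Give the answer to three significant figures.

Effluent substrate depends only on kinetics and SRT: S = K_s(1 + k_d θ_c) / [θ_c(Yk − k_d) − 1] = 70.2 × (1 + 0.0528 × 4.56) / [4.56 × (0.592 × 6.03 − 0.0528) − 1] = 87.10 / 15.04 = 5.792 mg/L.

S ≈ 5.79 mg/L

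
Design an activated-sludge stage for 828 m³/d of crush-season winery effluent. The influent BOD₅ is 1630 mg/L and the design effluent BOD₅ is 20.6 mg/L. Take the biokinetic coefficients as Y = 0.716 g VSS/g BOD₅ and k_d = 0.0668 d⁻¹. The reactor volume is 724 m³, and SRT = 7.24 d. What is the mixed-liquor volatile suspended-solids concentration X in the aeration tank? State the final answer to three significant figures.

X ≈ 6430 mg/L

X = Y·Q·ΔS·θ_c / [V·(1 + k_d θ_c)] = 0.716 × 828 × (1630 − 20.6) × 7.24 / [724 × (1 + 0.0668 × 7.24)] = 6431 mg/L.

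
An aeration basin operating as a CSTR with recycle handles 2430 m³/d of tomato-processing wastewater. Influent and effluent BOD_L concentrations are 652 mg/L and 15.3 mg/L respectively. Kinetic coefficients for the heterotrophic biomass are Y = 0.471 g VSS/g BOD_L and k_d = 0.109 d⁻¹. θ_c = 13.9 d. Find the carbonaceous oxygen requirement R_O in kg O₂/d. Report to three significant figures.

R_O ≈ 1140 kg O₂/d

The observed yield is Y_obs = Y/(1 + k_d·θ_c) = 0.471 / (1 + 0.109 × 13.9) = 0.471 / 2.515 = 0.1873 g VSS per g BOD_L removed.
Substrate removed = Q·(S₀ − S) = 2430 m³/d × (652 − 15.3) g/m³ = 1.55×10^6 g/d = 1547 kg/d.
Biomass synthesised: P_X = Y_obs × 1547 = 289.7 kg VSS/d.
R_O = Q·(S₀ − S) − 1.42·P_X = 1547 − 1.42 × 289.7 = 1136 kg O₂/d.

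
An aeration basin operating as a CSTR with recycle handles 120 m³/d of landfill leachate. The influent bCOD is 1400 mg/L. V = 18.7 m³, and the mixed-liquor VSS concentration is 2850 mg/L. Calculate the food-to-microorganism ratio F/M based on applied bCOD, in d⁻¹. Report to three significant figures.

Food-to-microorganism ratio F/M = Q S₀ / (V X) = 120 × 1400 / (18.70 × 2850) = 3.152 d⁻¹.

F/M ≈ 3.15 d⁻¹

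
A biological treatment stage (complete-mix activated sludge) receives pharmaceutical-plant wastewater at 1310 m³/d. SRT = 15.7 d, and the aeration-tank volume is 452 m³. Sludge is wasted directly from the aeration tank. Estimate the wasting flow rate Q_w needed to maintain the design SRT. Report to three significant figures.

With mixed-liquor wasting, θ_c = V/Q_w, so Q_w = V/θ_c = 452.0/15.7 = 28.79 m³/d.

Q_w ≈ 28.8 m³/d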